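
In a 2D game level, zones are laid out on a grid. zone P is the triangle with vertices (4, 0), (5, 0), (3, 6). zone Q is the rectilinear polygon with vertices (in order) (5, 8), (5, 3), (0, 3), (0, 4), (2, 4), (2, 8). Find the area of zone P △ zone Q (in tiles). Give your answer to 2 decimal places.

|zone P| = 3, |zone Q| = 17, |zone P∩zone Q| = 0.75.
|zone P △ zone Q| = |zone P| + |zone Q| − 2·|zone P∩zone Q| = 3 + 17 − 1.5 = 18.50.

18.50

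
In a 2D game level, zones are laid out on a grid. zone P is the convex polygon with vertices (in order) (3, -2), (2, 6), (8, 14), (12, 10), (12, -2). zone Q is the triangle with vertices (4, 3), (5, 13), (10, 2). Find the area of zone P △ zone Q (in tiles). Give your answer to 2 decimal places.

|zone P| = 124, |zone Q| = 30.5, |zone P∩zone Q| = 28.7072.
|zone P △ zone Q| = |zone P| + |zone Q| − 2·|zone P∩zone Q| = 124 + 30.5 − 57.4144 = 97.09.

97.09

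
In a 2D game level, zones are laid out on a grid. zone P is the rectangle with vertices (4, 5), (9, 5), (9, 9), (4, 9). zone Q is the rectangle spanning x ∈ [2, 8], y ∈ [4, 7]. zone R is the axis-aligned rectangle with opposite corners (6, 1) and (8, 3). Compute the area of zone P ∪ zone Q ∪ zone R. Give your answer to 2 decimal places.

34.00

By inclusion–exclusion:
Individual areas: |zone P| = 20, |zone Q| = 18, |zone R| = 4.
|zone P∩zone Q|: x∈[4,8], y∈[5,7] → 4·2 = 8.
|zone P∩zone R| = 0 (no overlap).
|zone Q∩zone R| = 0 (no overlap).
|zone P∩zone Q∩zone R| = 0.
|zone P ∪ zone Q ∪ zone R| = 42 − 8 + 0 = 34.00.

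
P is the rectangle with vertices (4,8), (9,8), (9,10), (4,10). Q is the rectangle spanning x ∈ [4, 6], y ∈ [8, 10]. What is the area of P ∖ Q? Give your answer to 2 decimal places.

6.00

|P∩Q|: x∈[4,6], y∈[8,10] → 2·2 = 4.
|P| = 10.
|P ∖ Q| = |P| − |P∩Q| = 10 − 4 = 6.00.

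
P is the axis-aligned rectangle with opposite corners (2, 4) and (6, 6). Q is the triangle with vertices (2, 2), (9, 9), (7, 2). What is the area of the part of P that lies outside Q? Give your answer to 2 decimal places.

|P| = 8, |P∩Q| = 2.
|P ∖ Q| = |P| − |P∩Q| = 8 − 2 = 6.00.

6.00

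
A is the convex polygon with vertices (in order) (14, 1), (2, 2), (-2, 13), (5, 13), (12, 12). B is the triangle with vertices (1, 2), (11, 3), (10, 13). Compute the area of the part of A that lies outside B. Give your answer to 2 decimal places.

93.59

|A| = 143.5, |A∩B| = 49.9124.
|A ∖ B| = |A| − |A∩B| = 143.5 − 49.9124 = 93.59.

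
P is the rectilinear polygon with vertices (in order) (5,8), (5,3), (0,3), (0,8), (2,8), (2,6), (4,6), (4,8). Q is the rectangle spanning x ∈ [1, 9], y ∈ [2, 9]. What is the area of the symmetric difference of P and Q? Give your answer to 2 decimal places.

|P| = 21, |Q| = 56, |P∩Q| = 16.
|P △ Q| = |P| + |Q| − 2·|P∩Q| = 21 + 56 − 32 = 45.00.

45.00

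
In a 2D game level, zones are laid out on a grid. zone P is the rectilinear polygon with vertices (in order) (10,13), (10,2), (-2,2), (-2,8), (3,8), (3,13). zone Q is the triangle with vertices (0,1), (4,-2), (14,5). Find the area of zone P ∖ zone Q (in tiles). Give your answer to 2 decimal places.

100.99

|zone P| = 107, |zone P∩zone Q| = 6.0071.
|zone P ∖ zone Q| = |zone P| − |zone P∩zone Q| = 107 − 6.0071 = 100.99.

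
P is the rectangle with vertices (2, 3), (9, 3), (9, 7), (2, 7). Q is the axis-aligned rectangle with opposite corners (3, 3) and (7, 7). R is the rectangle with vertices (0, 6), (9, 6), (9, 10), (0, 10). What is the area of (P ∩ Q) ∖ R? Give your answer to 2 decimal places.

12.00

|P ∩ Q| = 16.
|(P ∩ Q) ∩ R| = 4.
|(P ∩ Q) ∖ R| = 16 − 4 = 12.00.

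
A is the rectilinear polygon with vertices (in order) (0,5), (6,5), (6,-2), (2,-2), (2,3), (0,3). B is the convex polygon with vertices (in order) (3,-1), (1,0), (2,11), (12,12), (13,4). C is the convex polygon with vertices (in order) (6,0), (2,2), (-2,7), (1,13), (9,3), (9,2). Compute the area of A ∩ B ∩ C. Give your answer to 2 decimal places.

The intersection is the polygon with vertices (6,0.5), (5.5,0.25), (2,2), (2,3), (1.273,3), (1.454,5), (6,5).
By the shoelace formula its area is 17.15.

17.15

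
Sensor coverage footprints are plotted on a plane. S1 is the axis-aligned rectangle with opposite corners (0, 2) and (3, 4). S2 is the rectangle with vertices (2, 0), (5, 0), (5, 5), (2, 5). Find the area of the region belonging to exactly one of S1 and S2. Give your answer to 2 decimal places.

|S1∩S2|: x∈[2,3], y∈[2,4] → 1·2 = 2.
|S1 △ S2| = |S1| + |S2| − 2·|S1∩S2| = 6 + 15 − 4 = 17.00.

17.00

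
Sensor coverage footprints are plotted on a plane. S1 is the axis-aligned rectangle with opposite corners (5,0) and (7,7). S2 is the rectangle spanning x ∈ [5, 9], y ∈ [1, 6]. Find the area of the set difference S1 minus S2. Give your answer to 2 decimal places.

|S1∩S2|: x∈[5,7], y∈[1,6] → 2·5 = 10.
|S1| = 14.
|S1 ∖ S2| = |S1| − |S1∩S2| = 14 − 10 = 4.00.

4.00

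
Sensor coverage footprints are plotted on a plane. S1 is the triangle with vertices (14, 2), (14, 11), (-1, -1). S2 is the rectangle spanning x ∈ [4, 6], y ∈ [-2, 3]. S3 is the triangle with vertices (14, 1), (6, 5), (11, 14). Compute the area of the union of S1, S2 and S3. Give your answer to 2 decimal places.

By inclusion–exclusion:
Individual areas: |S1| = 67.5, |S2| = 10, |S3| = 46.
|S1∩S2| = 5.6.
|S1∩S3| = 28.1173.
|S2∩S3| = 0.
|S1∩S2∩S3| = 0.
|S1 ∪ S2 ∪ S3| = 123.5 − 33.7173 + 0 = 89.78.

89.78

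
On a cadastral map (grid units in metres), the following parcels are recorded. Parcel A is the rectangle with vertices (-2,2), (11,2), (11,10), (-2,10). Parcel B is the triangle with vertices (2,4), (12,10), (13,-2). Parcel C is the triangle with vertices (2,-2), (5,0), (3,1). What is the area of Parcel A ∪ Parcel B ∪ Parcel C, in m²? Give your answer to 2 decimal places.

131.87

By inclusion–exclusion:
Individual areas: |Parcel A| = 104, |Parcel B| = 63, |Parcel C| = 3.5.
|Parcel A∩Parcel B| = 38.6333.
|Parcel A∩Parcel C| = 0.
|Parcel B∩Parcel C| = 0.
|Parcel A∩Parcel B∩Parcel C| = 0.
|Parcel A ∪ Parcel B ∪ Parcel C| = 170.5 − 38.6333 + 0 = 131.87.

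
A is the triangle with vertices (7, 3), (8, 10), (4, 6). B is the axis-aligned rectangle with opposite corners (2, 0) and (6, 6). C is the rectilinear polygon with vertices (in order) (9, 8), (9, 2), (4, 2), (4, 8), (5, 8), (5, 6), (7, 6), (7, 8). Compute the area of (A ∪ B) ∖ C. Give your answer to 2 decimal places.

|A ∪ B| = 34.
|(A ∪ B) ∩ C| = 12.7857.
|(A ∪ B) ∖ C| = 34 − 12.7857 = 21.21.

21.21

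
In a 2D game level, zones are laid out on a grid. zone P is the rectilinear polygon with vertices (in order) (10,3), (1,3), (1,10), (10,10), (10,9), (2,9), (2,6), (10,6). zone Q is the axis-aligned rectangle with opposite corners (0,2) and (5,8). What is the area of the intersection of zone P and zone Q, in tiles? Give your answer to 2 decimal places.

14.00

The intersection is the polygon with vertices (1,3), (1,8), (2,8), (2,6), (5,6), (5,3).
By the shoelace formula its area is 14.00.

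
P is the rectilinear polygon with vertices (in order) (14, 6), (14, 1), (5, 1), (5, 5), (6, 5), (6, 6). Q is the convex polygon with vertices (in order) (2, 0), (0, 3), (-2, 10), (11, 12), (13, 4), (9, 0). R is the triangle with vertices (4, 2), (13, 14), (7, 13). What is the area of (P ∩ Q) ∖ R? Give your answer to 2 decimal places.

32.33

|P ∩ Q| = 34.
|(P ∩ Q) ∩ R| = 1.6667.
|(P ∩ Q) ∖ R| = 34 − 1.6667 = 32.33.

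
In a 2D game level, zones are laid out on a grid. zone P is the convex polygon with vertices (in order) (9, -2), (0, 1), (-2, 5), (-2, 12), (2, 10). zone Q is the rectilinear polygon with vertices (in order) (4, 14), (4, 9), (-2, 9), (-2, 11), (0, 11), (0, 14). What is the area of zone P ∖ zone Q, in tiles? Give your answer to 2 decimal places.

|zone P| = 70.5, |zone P∩zone Q| = 7.2917.
|zone P ∖ zone Q| = |zone P| − |zone P∩zone Q| = 70.5 − 7.2917 = 63.21.

63.21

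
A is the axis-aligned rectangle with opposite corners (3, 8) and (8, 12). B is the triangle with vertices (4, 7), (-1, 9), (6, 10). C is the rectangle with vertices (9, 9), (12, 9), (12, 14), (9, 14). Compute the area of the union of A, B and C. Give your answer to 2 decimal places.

By inclusion–exclusion:
Individual areas: |A| = 20, |B| = 9.5, |C| = 15.
|A∩B| = 4.0238.
|A∩C| = 0 (no overlap).
|B∩C| = 0.
|A∩B∩C| = 0.
|A ∪ B ∪ C| = 44.5 − 4.0238 + 0 = 40.48.

40.48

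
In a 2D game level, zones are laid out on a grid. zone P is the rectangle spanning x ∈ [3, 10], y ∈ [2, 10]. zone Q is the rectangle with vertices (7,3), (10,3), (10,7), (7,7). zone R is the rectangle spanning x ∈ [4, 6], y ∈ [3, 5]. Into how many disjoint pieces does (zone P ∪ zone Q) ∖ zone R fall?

(zone P ∪ zone Q) ∖ zone R is a single connected region.

1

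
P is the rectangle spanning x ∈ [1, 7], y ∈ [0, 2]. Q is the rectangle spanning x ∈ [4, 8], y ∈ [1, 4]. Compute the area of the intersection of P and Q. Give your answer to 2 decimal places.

|P∩Q|: x∈[4,7], y∈[1,2] → 3·1 = 3.

3.00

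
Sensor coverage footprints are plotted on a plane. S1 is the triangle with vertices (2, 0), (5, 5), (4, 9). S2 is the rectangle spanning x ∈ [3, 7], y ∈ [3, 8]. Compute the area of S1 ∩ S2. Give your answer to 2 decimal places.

The intersection is the polygon with vertices (5,5), (3.8,3), (3,3), (3,4.5), (3.778,8), (4.25,8).
By the shoelace formula its area is 6.31.

6.31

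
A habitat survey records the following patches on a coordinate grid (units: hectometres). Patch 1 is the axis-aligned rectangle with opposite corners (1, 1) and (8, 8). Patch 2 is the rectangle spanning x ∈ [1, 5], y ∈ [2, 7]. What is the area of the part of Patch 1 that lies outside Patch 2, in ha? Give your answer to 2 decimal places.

|Patch 1∩Patch 2|: x∈[1,5], y∈[2,7] → 4·5 = 20.
|Patch 1| = 49.
|Patch 1 ∖ Patch 2| = |Patch 1| − |Patch 1∩Patch 2| = 49 − 20 = 29.00.

29.00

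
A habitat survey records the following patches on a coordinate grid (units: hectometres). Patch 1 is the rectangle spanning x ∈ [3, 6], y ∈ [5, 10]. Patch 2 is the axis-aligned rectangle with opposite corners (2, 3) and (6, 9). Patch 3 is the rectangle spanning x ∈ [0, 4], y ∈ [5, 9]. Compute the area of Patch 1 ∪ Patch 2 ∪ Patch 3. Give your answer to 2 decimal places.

35.00

By inclusion–exclusion:
Individual areas: |Patch 1| = 15, |Patch 2| = 24, |Patch 3| = 16.
|Patch 1∩Patch 2|: x∈[3,6], y∈[5,9] → 3·4 = 12.
|Patch 1∩Patch 3|: x∈[3,4], y∈[5,9] → 1·4 = 4.
|Patch 2∩Patch 3|: x∈[2,4], y∈[5,9] → 2·4 = 8.
|Patch 1∩Patch 2∩Patch 3| = 4.
|Patch 1 ∪ Patch 2 ∪ Patch 3| = 55 − 24 + 4 = 35.00.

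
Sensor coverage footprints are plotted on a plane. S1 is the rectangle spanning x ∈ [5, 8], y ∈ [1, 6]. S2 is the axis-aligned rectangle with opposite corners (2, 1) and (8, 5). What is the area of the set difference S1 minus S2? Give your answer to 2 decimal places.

|S1∩S2|: x∈[5,8], y∈[1,5] → 3·4 = 12.
|S1| = 15.
|S1 ∖ S2| = |S1| − |S1∩S2| = 15 − 12 = 3.00.

3.00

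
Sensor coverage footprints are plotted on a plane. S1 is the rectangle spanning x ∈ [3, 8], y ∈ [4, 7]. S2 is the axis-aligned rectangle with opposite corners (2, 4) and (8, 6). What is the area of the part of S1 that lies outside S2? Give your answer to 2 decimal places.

|S1∩S2|: x∈[3,8], y∈[4,6] → 5·2 = 10.
|S1| = 15.
|S1 ∖ S2| = |S1| − |S1∩S2| = 15 − 10 = 5.00.

5.00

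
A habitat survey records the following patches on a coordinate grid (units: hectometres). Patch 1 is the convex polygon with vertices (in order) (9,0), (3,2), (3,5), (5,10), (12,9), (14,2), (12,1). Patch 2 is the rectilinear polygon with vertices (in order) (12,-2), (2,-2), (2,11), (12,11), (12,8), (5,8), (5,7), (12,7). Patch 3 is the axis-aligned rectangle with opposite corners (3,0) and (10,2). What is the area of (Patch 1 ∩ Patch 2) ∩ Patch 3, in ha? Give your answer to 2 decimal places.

7.83

The region (Patch 1 ∩ Patch 2) ∩ Patch 3 is the polygon with vertices (9,0), (3,2), (10,2), (10,0.333).
By the shoelace formula its area is 7.83.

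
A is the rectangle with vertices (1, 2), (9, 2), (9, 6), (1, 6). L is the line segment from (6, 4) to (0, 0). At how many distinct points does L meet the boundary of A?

1

The segment meets the boundary at (3,2).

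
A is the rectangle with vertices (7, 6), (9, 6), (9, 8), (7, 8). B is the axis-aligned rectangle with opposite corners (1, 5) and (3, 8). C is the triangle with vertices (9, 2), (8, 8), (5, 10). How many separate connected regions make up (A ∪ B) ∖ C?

(A ∪ B) ∖ C splits into 2 disjoint pieces (area 1.6667, area 6).

2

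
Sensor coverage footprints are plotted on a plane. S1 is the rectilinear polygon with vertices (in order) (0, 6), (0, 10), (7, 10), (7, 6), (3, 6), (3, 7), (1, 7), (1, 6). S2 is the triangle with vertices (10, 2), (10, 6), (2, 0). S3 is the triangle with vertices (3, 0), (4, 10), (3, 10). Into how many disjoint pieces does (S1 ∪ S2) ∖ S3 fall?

(S1 ∪ S2) ∖ S3 splits into 4 disjoint pieces (area 10, area 12.8, area 0.25, area 15.7228).

4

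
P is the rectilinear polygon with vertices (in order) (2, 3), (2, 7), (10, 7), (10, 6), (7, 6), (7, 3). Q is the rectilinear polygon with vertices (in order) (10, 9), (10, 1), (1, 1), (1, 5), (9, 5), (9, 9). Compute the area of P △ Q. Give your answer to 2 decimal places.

|P| = 23, |Q| = 40, |P∩Q| = 11.
|P △ Q| = |P| + |Q| − 2·|P∩Q| = 23 + 40 − 22 = 41.00.

41.00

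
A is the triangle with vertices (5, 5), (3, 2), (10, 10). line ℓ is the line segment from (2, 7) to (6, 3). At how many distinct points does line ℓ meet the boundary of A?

2

The segment meets the boundary at (4.867,4.133), (4.6,4.4).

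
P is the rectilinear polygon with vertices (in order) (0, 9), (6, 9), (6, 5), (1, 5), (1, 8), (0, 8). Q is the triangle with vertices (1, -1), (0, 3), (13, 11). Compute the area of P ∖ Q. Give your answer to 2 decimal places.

|P| = 21, |P∩Q| = 2.3269.
|P ∖ Q| = |P| − |P∩Q| = 21 − 2.3269 = 18.67.

18.67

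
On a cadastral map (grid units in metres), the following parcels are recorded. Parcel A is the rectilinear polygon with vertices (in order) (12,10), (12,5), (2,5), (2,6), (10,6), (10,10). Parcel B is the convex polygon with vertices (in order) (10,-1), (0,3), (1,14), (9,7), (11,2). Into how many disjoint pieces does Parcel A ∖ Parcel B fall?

1

Parcel A ∖ Parcel B is a single connected region.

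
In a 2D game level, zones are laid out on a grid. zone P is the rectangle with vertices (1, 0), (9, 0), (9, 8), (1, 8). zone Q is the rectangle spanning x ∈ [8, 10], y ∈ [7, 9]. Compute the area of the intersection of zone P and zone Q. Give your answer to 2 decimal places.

1.00

|zone P∩zone Q|: x∈[8,9], y∈[7,8] → 1·1 = 1.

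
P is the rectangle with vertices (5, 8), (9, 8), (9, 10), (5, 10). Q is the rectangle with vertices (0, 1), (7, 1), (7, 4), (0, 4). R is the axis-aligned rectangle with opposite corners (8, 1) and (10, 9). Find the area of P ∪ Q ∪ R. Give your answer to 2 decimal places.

44.00

By inclusion–exclusion:
Individual areas: |P| = 8, |Q| = 21, |R| = 16.
|P∩Q| = 0 (no overlap).
|P∩R|: x∈[8,9], y∈[8,9] → 1·1 = 1.
|Q∩R| = 0 (no overlap).
|P∩Q∩R| = 0.
|P ∪ Q ∪ R| = 45 − 1 + 0 = 44.00.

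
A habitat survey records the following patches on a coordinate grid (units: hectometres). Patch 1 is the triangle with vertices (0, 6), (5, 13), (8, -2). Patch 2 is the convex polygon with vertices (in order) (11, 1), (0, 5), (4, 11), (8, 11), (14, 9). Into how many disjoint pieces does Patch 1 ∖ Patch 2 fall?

2

Patch 1 ∖ Patch 2 splits into 2 disjoint pieces (area 4.7, area 11.3445).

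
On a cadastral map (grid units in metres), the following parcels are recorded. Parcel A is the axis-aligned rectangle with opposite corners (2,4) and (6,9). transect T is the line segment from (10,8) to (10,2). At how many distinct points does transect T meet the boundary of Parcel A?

0

The segment lies entirely outside Parcel A and never meets its boundary.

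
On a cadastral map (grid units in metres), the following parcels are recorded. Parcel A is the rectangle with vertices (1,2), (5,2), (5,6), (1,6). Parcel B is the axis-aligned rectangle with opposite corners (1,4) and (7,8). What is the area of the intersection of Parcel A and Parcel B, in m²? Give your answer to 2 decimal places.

|Parcel A∩Parcel B|: x∈[1,5], y∈[4,6] → 4·2 = 8.

8.00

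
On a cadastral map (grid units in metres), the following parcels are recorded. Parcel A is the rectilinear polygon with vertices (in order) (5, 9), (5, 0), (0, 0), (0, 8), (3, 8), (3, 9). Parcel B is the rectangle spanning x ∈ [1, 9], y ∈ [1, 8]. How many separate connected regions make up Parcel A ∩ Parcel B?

Parcel A ∩ Parcel B is a single connected region.

1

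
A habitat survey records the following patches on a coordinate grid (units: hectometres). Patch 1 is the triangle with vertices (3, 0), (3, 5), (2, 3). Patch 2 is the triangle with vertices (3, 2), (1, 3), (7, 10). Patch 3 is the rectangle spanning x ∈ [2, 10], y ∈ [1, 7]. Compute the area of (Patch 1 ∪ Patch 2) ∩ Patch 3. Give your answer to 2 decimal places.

8.19

The region (Patch 1 ∪ Patch 2) ∩ Patch 3 is the polygon with vertices (2.2,2.4), (2,2.5), (2,4.167), (4.429,7), (5.5,7), (3,2), (3,1), (2.667,1).
By the shoelace formula its area is 8.19.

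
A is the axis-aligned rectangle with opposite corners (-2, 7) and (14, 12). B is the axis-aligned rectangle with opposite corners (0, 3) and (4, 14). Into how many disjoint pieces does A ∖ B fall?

A ∖ B splits into 2 disjoint pieces (area 50, area 10).

2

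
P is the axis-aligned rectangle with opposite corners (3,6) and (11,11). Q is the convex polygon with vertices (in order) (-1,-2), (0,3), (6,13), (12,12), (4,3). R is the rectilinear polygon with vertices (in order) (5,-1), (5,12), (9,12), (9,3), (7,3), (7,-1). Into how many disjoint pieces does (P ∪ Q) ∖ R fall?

2

(P ∪ Q) ∖ R splits into 2 disjoint pieces (area 15.8625, area 32.9708).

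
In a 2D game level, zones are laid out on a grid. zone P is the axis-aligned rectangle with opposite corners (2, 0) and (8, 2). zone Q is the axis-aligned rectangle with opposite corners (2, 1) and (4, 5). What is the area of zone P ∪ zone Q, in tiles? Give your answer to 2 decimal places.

18.00

By inclusion–exclusion:
Individual areas: |zone P| = 12, |zone Q| = 8.
|zone P∩zone Q|: x∈[2,4], y∈[1,2] → 2·1 = 2.
|zone P ∪ zone Q| = 20 − 2 = 18.00.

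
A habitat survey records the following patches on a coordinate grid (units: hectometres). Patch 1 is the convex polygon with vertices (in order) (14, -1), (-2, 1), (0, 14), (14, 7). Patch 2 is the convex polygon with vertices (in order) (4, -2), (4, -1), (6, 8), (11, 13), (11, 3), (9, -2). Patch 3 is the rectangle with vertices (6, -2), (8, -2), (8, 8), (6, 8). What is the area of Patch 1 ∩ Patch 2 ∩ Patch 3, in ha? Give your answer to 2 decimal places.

The intersection is the polygon with vertices (6,0), (6,8), (8,8), (8,-0.25).
By the shoelace formula its area is 16.25.

16.25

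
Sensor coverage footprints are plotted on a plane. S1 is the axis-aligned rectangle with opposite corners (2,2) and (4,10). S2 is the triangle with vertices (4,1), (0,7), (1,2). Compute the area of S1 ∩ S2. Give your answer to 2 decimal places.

1.33

The intersection is the polygon with vertices (2,2), (2,4), (3.333,2).
By the shoelace formula its area is 1.33.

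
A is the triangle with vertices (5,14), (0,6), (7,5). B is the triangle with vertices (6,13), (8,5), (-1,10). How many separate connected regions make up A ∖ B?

2

A ∖ B splits into 2 disjoint pieces (area 1.0781, area 11.2089).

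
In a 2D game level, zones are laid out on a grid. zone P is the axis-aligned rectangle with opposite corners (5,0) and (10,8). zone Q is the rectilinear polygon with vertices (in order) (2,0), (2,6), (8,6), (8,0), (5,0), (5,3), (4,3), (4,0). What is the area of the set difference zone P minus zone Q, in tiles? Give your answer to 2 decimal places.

|zone P| = 40, |zone P∩zone Q| = 18.
|zone P ∖ zone Q| = |zone P| − |zone P∩zone Q| = 40 − 18 = 22.00.

22.00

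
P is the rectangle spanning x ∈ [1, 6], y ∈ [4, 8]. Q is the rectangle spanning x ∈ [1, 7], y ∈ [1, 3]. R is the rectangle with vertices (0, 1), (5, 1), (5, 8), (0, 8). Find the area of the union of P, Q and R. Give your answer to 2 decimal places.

By inclusion–exclusion:
Individual areas: |P| = 20, |Q| = 12, |R| = 35.
|P∩Q| = 0 (no overlap).
|P∩R|: x∈[1,5], y∈[4,8] → 4·4 = 16.
|Q∩R|: x∈[1,5], y∈[1,3] → 4·2 = 8.
|P∩Q∩R| = 0.
|P ∪ Q ∪ R| = 67 − 24 + 0 = 43.00.

43.00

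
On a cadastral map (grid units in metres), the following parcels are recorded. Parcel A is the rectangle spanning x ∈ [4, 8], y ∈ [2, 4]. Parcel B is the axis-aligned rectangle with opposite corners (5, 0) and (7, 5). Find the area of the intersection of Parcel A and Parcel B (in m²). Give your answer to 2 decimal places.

|Parcel A∩Parcel B|: x∈[5,7], y∈[2,4] → 2·2 = 4.

4.00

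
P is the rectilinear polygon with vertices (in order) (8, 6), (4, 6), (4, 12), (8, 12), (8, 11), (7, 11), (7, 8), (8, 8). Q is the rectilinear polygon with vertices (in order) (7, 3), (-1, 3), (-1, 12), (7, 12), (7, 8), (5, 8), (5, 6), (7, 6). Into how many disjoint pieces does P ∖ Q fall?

P ∖ Q splits into 2 disjoint pieces (area 6, area 1).

2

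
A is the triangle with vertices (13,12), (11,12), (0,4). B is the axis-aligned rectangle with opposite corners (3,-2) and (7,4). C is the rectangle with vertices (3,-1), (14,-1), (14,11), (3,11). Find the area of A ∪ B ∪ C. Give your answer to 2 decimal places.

By inclusion–exclusion:
Individual areas: |A| = 8, |B| = 24, |C| = 132.
|A∩B| = 0.
|A∩C| = 5.6215.
|B∩C|: x∈[3,7], y∈[-1,4] → 4·5 = 20.
|A∩B∩C| = 0.
|A ∪ B ∪ C| = 164 − 25.6215 + 0 = 138.38.

138.38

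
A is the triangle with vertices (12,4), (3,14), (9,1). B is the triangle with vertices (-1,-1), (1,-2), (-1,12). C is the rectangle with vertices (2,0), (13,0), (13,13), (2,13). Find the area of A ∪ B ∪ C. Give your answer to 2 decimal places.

By inclusion–exclusion:
Individual areas: |A| = 28.5, |B| = 13, |C| = 143.
|A∩B| = 0.
|A∩C| = 28.2808.
|B∩C| = 0.
|A∩B∩C| = 0.
|A ∪ B ∪ C| = 184.5 − 28.2808 + 0 = 156.22.

156.22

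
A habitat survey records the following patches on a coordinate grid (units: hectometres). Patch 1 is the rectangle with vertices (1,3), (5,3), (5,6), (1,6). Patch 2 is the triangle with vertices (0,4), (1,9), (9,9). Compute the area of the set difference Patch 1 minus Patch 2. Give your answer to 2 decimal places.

|Patch 1| = 12, |Patch 1∩Patch 2| = 1.8778.
|Patch 1 ∖ Patch 2| = |Patch 1| − |Patch 1∩Patch 2| = 12 − 1.8778 = 10.12.

10.12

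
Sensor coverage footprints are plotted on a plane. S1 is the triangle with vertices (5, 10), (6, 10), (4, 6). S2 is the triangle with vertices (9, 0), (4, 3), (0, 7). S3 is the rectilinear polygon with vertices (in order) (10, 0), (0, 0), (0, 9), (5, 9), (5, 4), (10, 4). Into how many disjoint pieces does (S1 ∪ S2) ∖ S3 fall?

(S1 ∪ S2) ∖ S3 is a single connected region.

1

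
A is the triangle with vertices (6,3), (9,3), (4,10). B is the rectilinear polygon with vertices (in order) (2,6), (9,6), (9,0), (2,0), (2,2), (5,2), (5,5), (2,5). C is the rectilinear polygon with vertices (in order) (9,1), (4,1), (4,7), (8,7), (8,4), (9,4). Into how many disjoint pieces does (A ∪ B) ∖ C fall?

4

(A ∪ B) ∖ C splits into 4 disjoint pieces (area 1.9286, area 2, area 9, area 2).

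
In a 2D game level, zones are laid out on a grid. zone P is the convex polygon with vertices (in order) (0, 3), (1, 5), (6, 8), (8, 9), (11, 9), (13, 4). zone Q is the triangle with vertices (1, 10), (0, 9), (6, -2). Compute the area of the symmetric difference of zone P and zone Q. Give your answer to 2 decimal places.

|zone P| = 48, |zone Q| = 8.5, |zone P∩zone Q| = 2.0951.
|zone P △ zone Q| = |zone P| + |zone Q| − 2·|zone P∩zone Q| = 48 + 8.5 − 4.1902 = 52.31.

52.31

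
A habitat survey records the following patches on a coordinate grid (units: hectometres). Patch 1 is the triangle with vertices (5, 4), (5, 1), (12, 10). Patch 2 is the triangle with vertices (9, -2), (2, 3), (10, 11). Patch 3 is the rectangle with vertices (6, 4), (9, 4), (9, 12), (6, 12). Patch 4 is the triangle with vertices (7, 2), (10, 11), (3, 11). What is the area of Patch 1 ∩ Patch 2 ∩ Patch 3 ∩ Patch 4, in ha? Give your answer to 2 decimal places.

3.70

The intersection is the polygon with vertices (7.333,4), (6.111,4), (6,4.25), (6,4.857), (8.733,7.2), (7.917,4.75).
By the shoelace formula its area is 3.70.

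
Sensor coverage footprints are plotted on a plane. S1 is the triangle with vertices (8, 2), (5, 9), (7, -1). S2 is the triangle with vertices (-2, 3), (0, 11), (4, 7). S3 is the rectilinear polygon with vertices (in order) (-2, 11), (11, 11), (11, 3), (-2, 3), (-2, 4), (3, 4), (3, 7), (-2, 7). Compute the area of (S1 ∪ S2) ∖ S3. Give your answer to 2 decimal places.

12.93

|S1 ∪ S2| = 28.
|(S1 ∪ S2) ∩ S3| = 15.0726.
|(S1 ∪ S2) ∖ S3| = 28 − 15.0726 = 12.93.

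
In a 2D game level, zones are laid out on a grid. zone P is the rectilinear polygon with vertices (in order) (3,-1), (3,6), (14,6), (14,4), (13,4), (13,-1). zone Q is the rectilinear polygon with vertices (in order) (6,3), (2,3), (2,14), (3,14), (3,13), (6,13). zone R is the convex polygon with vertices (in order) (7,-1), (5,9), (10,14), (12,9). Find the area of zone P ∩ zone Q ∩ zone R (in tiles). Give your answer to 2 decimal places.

The intersection is the polygon with vertices (6,6), (6,4), (5.6,6).
By the shoelace formula its area is 0.40.

0.40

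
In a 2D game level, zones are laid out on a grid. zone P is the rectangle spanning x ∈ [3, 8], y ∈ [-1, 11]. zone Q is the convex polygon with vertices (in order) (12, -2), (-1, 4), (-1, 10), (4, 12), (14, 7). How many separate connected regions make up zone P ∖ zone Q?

zone P ∖ zone Q splits into 2 disjoint pieces (area 10, area 1).

2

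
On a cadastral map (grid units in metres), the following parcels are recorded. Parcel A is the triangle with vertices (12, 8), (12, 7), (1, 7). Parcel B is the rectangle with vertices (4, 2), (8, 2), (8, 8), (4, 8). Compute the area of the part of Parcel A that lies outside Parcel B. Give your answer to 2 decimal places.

3.68

|Parcel A| = 5.5, |Parcel A∩Parcel B| = 1.8182.
|Parcel A ∖ Parcel B| = |Parcel A| − |Parcel A∩Parcel B| = 5.5 − 1.8182 = 3.68.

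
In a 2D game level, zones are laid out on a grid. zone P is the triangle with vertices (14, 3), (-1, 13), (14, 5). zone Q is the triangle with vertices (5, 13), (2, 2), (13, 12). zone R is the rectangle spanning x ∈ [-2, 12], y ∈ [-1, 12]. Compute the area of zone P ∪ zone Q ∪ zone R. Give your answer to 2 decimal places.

190.51

By inclusion–exclusion:
Individual areas: |zone P| = 15, |zone Q| = 45.5, |zone R| = 182.
|zone P∩zone Q| = 3.7542.
|zone P∩zone R| = 11.0792.
|zone Q∩zone R| = 40.9091.
|zone P∩zone Q∩zone R| = 3.7542.
|zone P ∪ zone Q ∪ zone R| = 242.5 − 55.7424 + 3.7542 = 190.51.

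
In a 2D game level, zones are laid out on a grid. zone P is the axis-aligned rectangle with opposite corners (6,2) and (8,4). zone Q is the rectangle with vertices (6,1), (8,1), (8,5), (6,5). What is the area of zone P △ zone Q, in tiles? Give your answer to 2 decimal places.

|zone P∩zone Q|: x∈[6,8], y∈[2,4] → 2·2 = 4.
|zone P △ zone Q| = |zone P| + |zone Q| − 2·|zone P∩zone Q| = 4 + 8 − 8 = 4.00.

4.00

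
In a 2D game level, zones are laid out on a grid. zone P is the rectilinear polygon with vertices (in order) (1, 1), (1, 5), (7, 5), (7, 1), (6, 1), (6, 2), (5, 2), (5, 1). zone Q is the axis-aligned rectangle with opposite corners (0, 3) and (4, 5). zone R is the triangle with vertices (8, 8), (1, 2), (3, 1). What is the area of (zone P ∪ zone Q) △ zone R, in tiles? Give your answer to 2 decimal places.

|zone P ∪ zone Q| = 25.
|(zone P ∪ zone Q) ∩ zone R| = 7.4643.
|(zone P ∪ zone Q) △ zone R| = 25 + 9.5 − 14.9286 = 19.57.

19.57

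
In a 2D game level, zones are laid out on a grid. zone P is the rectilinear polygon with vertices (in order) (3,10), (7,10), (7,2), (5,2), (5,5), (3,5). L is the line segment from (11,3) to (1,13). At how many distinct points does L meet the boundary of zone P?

2

The segment meets the boundary at (4,10), (7,7).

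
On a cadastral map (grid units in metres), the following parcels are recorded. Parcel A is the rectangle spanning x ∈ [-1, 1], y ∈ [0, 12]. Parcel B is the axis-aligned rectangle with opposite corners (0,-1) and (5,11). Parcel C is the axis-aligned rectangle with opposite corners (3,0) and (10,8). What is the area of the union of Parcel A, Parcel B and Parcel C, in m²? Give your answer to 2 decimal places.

113.00

By inclusion–exclusion:
Individual areas: |Parcel A| = 24, |Parcel B| = 60, |Parcel C| = 56.
|Parcel A∩Parcel B|: x∈[0,1], y∈[0,11] → 1·11 = 11.
|Parcel A∩Parcel C| = 0 (no overlap).
|Parcel B∩Parcel C|: x∈[3,5], y∈[0,8] → 2·8 = 16.
|Parcel A∩Parcel B∩Parcel C| = 0.
|Parcel A ∪ Parcel B ∪ Parcel C| = 140 − 27 + 0 = 113.00.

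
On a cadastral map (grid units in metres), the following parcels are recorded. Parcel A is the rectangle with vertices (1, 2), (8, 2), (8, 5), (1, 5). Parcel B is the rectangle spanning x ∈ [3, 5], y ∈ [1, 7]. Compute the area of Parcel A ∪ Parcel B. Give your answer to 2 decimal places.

By inclusion–exclusion:
Individual areas: |Parcel A| = 21, |Parcel B| = 12.
|Parcel A∩Parcel B|: x∈[3,5], y∈[2,5] → 2·3 = 6.
|Parcel A ∪ Parcel B| = 33 − 6 = 27.00.

27.00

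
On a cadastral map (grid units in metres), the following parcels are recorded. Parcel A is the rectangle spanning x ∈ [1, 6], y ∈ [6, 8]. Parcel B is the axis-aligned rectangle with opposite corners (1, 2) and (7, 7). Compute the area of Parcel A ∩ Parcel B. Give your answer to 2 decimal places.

|Parcel A∩Parcel B|: x∈[1,6], y∈[6,7] → 5·1 = 5.

5.00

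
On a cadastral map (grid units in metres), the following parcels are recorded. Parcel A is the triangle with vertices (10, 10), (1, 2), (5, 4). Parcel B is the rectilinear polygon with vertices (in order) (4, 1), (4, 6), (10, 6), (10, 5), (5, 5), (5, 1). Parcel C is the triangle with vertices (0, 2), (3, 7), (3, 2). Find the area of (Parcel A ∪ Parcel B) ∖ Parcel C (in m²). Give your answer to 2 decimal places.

13.72

|Parcel A ∪ Parcel B| = 14.5.
|(Parcel A ∪ Parcel B) ∩ Parcel C| = 0.7778.
|(Parcel A ∪ Parcel B) ∖ Parcel C| = 14.5 − 0.7778 = 13.72.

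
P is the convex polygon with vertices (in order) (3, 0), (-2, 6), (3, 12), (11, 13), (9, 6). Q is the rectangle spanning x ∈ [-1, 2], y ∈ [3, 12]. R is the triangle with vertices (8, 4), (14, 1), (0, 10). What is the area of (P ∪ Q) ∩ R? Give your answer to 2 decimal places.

The region (P ∪ Q) ∩ R is the polygon with vertices (7.429,4.429), (0,10), (7.913,4.913).
By the shoelace formula its area is 3.15.

3.15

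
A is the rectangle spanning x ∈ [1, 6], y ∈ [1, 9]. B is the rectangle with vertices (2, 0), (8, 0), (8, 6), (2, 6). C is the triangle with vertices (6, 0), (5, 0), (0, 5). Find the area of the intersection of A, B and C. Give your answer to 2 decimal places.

The intersection is the polygon with vertices (4,1), (2,3), (2,3.333), (4.8,1).
By the shoelace formula its area is 1.27.

1.27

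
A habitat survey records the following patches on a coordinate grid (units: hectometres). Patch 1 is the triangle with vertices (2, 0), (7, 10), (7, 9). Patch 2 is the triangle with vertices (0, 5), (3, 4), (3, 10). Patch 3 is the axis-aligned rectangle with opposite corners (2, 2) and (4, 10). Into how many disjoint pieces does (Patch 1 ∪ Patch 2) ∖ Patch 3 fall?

(Patch 1 ∪ Patch 2) ∖ Patch 3 splits into 3 disjoint pieces (area 2.1, area 0.1111, area 4).

3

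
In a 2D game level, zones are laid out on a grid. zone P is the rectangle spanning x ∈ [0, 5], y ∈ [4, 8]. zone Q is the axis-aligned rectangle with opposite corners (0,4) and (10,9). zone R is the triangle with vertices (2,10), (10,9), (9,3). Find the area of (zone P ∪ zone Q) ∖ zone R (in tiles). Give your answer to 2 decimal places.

|zone P ∪ zone Q| = 50.
|(zone P ∪ zone Q) ∩ zone R| = 20.4167.
|(zone P ∪ zone Q) ∖ zone R| = 50 − 20.4167 = 29.58.

29.58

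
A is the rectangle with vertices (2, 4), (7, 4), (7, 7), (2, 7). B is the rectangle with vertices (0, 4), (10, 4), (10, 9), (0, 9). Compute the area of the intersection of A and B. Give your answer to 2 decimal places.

|A∩B|: x∈[2,7], y∈[4,7] → 5·3 = 15.

15.00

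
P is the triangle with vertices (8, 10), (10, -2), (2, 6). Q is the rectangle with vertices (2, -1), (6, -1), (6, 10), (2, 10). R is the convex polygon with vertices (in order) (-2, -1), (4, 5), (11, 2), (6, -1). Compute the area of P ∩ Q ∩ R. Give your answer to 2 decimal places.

The intersection is the polygon with vertices (6,2), (3.5,4.5), (4,5), (6,4.143).
By the shoelace formula its area is 3.39.

3.39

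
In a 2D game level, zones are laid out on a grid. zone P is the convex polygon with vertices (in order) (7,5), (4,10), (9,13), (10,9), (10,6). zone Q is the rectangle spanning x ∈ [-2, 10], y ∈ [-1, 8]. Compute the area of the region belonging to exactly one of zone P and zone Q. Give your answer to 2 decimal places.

117.10

|zone P| = 29.5, |zone Q| = 108, |zone P∩zone Q| = 10.2.
|zone P △ zone Q| = |zone P| + |zone Q| − 2·|zone P∩zone Q| = 29.5 + 108 − 20.4 = 117.10.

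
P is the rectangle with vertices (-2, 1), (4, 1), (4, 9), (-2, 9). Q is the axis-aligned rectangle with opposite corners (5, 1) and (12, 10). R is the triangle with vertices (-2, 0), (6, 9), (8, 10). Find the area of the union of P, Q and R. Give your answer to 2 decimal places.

By inclusion–exclusion:
Individual areas: |P| = 48, |Q| = 63, |R| = 5.
|P∩Q| = 0 (no overlap).
|P∩R| = 2.1944.
|Q∩R| = 1.9375.
|P∩Q∩R| = 0.
|P ∪ Q ∪ R| = 116 − 4.1319 + 0 = 111.87.

111.87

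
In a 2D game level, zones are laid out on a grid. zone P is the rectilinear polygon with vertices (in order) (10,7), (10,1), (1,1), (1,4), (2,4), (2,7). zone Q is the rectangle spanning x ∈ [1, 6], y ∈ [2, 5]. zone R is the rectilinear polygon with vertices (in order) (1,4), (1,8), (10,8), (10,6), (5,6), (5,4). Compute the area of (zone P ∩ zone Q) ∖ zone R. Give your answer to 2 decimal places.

11.00

|zone P ∩ zone Q| = 14.
|(zone P ∩ zone Q) ∩ zone R| = 3.
|(zone P ∩ zone Q) ∖ zone R| = 14 − 3 = 11.00.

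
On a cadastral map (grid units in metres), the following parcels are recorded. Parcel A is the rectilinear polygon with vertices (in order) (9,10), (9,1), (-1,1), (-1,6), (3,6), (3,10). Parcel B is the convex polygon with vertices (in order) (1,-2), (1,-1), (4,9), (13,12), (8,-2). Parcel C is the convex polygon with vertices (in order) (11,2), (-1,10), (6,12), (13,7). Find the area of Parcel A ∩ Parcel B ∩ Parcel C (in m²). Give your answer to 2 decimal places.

The intersection is the polygon with vertices (4,9), (7,10), (8.8,10), (9,9.857), (9,3.333), (3.417,7.056).
By the shoelace formula its area is 24.17.

24.17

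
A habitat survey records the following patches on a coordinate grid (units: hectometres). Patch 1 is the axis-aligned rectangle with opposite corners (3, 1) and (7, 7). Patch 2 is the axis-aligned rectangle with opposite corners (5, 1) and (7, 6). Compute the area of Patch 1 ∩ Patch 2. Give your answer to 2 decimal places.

|Patch 1∩Patch 2|: x∈[5,7], y∈[1,6] → 2·5 = 10.

10.00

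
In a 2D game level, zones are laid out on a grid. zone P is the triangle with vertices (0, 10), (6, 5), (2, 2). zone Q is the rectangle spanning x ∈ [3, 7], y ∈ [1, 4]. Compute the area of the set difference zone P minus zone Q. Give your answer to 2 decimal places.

|zone P| = 19, |zone P∩zone Q| = 1.0417.
|zone P ∖ zone Q| = |zone P| − |zone P∩zone Q| = 19 − 1.0417 = 17.96.

17.96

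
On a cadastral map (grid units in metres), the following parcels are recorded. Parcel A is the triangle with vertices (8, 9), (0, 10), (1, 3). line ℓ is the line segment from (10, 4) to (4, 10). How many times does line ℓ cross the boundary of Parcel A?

The segment meets the boundary at (4.571,9.429), (6.385,7.615).

2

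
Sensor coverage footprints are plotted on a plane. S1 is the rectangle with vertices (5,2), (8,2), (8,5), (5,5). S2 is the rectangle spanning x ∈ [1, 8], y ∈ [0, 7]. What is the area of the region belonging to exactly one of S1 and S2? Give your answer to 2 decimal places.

|S1∩S2|: x∈[5,8], y∈[2,5] → 3·3 = 9.
|S1 △ S2| = |S1| + |S2| − 2·|S1∩S2| = 9 + 49 − 18 = 40.00.

40.00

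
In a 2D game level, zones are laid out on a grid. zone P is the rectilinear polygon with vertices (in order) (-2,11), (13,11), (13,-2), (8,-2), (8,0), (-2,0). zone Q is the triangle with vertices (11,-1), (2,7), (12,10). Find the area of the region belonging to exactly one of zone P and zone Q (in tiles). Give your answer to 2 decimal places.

121.50

|zone P| = 175, |zone Q| = 53.5, |zone P∩zone Q| = 53.5.
|zone P △ zone Q| = |zone P| + |zone Q| − 2·|zone P∩zone Q| = 175 + 53.5 − 107 = 121.50.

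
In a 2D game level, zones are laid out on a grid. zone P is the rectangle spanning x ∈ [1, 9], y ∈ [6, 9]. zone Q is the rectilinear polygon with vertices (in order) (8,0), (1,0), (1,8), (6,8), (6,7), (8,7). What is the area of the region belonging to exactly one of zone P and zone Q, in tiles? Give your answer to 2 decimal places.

|zone P| = 24, |zone Q| = 54, |zone P∩zone Q| = 12.
|zone P △ zone Q| = |zone P| + |zone Q| − 2·|zone P∩zone Q| = 24 + 54 − 24 = 54.00.

54.00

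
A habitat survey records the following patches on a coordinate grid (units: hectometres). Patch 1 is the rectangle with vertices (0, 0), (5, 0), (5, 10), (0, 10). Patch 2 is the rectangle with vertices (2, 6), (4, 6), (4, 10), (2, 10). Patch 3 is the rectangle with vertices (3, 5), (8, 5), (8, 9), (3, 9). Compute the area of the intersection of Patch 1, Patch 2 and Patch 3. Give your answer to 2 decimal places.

3.00

The intersection is the polygon with vertices (4,6), (3,6), (3,9), (4,9).
By the shoelace formula its area is 3.00.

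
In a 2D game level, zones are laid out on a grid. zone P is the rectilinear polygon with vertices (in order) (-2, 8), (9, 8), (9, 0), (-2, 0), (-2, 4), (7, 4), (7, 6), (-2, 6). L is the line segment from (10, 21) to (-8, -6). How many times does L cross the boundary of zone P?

4

The segment meets the boundary at (-2,3), (-1.333,4), (0,6), (1.333,8).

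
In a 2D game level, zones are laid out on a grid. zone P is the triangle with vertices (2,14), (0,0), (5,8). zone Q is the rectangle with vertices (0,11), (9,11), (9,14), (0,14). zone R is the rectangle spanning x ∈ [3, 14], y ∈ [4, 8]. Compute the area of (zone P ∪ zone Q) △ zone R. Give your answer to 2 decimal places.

|zone P ∪ zone Q| = 51.1071.
|(zone P ∪ zone Q) ∩ zone R| = 3.2.
|(zone P ∪ zone Q) △ zone R| = 51.1071 + 44 − 6.4 = 88.71.

88.71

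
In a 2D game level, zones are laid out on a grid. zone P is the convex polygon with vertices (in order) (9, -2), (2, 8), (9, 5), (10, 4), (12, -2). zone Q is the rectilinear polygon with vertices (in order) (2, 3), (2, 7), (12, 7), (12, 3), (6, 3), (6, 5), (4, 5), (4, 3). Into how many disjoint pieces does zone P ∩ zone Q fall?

1

zone P ∩ zone Q is a single connected region.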